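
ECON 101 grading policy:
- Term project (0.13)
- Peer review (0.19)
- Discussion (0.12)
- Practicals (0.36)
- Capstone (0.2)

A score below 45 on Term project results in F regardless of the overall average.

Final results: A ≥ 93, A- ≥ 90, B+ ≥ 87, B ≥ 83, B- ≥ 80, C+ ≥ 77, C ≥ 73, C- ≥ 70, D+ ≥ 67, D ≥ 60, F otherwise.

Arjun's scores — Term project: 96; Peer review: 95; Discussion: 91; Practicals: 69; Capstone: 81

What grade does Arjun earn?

B-

Term project score 96 ≥ 45: minimum met.
Weighted total:
  Term project 96 × 0.13 = 12.48
  Peer review 95 × 0.19 = 18.05
  Discussion 91 × 0.12 = 10.92
  Practicals 69 × 0.36 = 24.84
  Capstone 81 × 0.2 = 16.2
Sum = 82.49
82.49 is ≥ 80 and < 83 → B-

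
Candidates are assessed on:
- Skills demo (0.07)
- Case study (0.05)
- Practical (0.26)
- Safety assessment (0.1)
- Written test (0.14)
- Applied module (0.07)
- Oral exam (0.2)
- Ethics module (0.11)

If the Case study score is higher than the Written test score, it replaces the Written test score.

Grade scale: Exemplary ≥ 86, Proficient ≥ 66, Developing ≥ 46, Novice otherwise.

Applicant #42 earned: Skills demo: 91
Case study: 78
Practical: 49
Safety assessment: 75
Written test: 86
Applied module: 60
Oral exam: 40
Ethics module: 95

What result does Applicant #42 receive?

Developing

Case study (78) ≤ Written test (86), so Written test stays at 86.
Weighted total:
  Skills demo 91 × 0.07 = 6.37
  Case study 78 × 0.05 = 3.9
  Practical 49 × 0.26 = 12.74
  Safety assessment 75 × 0.1 = 7.5
  Written test 86 × 0.14 = 12.04
  Applied module 60 × 0.07 = 4.2
  Oral exam 40 × 0.2 = 8
  Ethics module 95 × 0.11 = 10.45
Sum = 65.2
65.2 is ≥ 46 and < 66 → Developing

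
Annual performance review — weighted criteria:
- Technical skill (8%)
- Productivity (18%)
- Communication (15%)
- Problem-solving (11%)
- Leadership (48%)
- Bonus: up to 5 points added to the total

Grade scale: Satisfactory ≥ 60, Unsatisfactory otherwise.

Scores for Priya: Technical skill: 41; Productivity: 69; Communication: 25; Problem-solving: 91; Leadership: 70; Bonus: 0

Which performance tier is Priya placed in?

Weighted total:
  Technical skill 41 × 0.08 = 3.28
  Productivity 69 × 0.18 = 12.42
  Communication 25 × 0.15 = 3.75
  Problem-solving 91 × 0.11 = 10.01
  Leadership 70 × 0.48 = 33.6
Sum = 63.06
Bonus: 63.06 + 0 = 63.06
63.06 ≥ 60 → Satisfactory

Satisfactory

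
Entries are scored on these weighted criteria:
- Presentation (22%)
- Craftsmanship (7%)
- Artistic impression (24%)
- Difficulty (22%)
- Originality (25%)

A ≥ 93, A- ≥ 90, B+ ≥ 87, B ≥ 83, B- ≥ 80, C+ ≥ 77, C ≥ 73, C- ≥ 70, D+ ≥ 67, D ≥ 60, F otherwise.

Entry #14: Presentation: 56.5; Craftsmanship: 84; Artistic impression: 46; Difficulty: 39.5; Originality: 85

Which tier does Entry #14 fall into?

F

Weighted total:
  Presentation 56.5 × 0.22 = 12.43
  Craftsmanship 84 × 0.07 = 5.88
  Artistic impression 46 × 0.24 = 11.04
  Difficulty 39.5 × 0.22 = 8.69
  Originality 85 × 0.25 = 21.25
Sum = 59.29
59.29 < 60 → F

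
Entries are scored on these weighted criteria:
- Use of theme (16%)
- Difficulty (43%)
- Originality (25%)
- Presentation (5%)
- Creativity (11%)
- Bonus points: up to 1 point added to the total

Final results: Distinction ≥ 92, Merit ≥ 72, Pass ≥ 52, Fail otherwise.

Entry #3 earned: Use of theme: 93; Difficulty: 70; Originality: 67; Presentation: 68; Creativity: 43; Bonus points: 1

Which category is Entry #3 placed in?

Weighted total:
  Use of theme 93 × 0.16 = 14.88
  Difficulty 70 × 0.43 = 30.1
  Originality 67 × 0.25 = 16.75
  Presentation 68 × 0.05 = 3.4
  Creativity 43 × 0.11 = 4.73
Sum = 69.86
Bonus points: 69.86 + 1 = 70.86
70.86 is ≥ 52 and < 72 → Pass

Pass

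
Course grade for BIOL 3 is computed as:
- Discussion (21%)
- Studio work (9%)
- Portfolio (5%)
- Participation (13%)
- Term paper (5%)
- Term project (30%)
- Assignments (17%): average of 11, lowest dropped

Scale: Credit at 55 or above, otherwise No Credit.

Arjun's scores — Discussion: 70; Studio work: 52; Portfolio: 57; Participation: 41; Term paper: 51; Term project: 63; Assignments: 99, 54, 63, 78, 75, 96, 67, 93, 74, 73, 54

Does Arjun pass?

Assignments: drop 54 → average of remaining 10 = 772/10 = 77.2
Weighted total:
  Discussion 70 × 0.21 = 14.7
  Studio work 52 × 0.09 = 4.68
  Portfolio 57 × 0.05 = 2.85
  Participation 41 × 0.13 = 5.33
  Term paper 51 × 0.05 = 2.55
  Term project 63 × 0.3 = 18.9
  Assignments 77.2 × 0.17 = 13.124
Sum = 62.134
62.134 ≥ 55 → Credit

Credit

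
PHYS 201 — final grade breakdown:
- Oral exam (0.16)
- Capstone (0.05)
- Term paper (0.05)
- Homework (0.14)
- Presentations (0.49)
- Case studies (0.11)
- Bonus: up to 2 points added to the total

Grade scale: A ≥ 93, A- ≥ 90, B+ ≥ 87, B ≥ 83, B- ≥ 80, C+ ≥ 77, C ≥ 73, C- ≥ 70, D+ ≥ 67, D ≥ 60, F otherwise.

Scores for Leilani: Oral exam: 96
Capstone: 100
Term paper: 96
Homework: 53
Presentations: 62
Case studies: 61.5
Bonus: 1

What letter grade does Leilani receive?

C-

Weighted total:
  Oral exam 96 × 0.16 = 15.36
  Capstone 100 × 0.05 = 5
  Term paper 96 × 0.05 = 4.8
  Homework 53 × 0.14 = 7.42
  Presentations 62 × 0.49 = 30.38
  Case studies 61.5 × 0.11 = 6.765
Sum = 69.725
Bonus: 69.725 + 1 = 70.725
70.725 is ≥ 70 and < 73 → C-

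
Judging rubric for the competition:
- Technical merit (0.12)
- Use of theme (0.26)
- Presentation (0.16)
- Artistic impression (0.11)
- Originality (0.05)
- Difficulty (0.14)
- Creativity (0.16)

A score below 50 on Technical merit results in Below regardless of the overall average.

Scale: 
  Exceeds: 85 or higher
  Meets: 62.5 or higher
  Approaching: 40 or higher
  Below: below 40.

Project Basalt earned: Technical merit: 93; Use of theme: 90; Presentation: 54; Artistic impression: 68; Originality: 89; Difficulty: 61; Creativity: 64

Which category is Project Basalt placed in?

Technical merit score 93 ≥ 50: minimum met.
Weighted total:
  Technical merit 93 × 0.12 = 11.16
  Use of theme 90 × 0.26 = 23.4
  Presentation 54 × 0.16 = 8.64
  Artistic impression 68 × 0.11 = 7.48
  Originality 89 × 0.05 = 4.45
  Difficulty 61 × 0.14 = 8.54
  Creativity 64 × 0.16 = 10.24
Sum = 73.91
73.91 is ≥ 62.5 and < 85 → Meets

Meets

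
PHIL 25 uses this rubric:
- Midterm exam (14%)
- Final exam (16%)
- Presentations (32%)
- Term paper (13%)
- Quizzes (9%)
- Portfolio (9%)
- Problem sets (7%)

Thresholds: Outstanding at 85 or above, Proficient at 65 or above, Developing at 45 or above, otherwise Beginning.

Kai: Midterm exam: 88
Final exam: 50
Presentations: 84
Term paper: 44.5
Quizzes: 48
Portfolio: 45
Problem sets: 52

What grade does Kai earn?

Weighted total:
  Midterm exam 88 × 0.14 = 12.32
  Final exam 50 × 0.16 = 8
  Presentations 84 × 0.32 = 26.88
  Term paper 44.5 × 0.13 = 5.785
  Quizzes 48 × 0.09 = 4.32
  Portfolio 45 × 0.09 = 4.05
  Problem sets 52 × 0.07 = 3.64
Sum = 64.995
64.995 is ≥ 45 and < 65 → Developing

Developing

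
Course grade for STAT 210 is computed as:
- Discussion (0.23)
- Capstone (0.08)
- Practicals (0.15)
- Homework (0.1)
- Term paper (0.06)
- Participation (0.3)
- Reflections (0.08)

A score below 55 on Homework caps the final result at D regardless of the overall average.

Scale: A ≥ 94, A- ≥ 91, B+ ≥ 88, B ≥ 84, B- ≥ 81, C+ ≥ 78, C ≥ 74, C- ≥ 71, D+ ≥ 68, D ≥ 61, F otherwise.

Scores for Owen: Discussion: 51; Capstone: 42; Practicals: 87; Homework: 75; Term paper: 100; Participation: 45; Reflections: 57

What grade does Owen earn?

Homework score 75 ≥ 55: minimum met.
Weighted total:
  Discussion 51 × 0.23 = 11.73
  Capstone 42 × 0.08 = 3.36
  Practicals 87 × 0.15 = 13.05
  Homework 75 × 0.1 = 7.5
  Term paper 100 × 0.06 = 6
  Participation 45 × 0.3 = 13.5
  Reflections 57 × 0.08 = 4.56
Sum = 59.7
59.7 < 61 → F

F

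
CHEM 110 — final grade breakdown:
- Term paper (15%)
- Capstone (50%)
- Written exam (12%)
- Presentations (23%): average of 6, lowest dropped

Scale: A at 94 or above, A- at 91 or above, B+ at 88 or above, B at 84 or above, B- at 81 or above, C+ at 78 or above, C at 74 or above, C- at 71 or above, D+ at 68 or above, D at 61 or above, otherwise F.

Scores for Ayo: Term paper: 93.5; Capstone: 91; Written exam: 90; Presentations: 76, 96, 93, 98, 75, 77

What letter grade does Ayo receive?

Presentations: drop 75 → average of remaining 5 = 440/5 = 88
Weighted total:
  Term paper 93.5 × 0.15 = 14.025
  Capstone 91 × 0.5 = 45.5
  Written exam 90 × 0.12 = 10.8
  Presentations 88 × 0.23 = 20.24
Sum = 90.565
90.565 is ≥ 88 and < 91 → B+

B+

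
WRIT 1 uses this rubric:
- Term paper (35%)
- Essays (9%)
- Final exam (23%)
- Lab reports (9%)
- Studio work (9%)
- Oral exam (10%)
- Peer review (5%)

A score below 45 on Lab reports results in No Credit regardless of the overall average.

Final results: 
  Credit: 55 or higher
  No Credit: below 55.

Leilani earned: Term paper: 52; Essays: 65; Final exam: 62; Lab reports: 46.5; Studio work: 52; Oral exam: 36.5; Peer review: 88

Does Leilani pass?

Lab reports score 46.5 ≥ 45: minimum met.
Weighted total:
  Term paper 52 × 0.35 = 18.2
  Essays 65 × 0.09 = 5.85
  Final exam 62 × 0.23 = 14.26
  Lab reports 46.5 × 0.09 = 4.185
  Studio work 52 × 0.09 = 4.68
  Oral exam 36.5 × 0.1 = 3.65
  Peer review 88 × 0.05 = 4.4
Sum = 55.225
55.225 ≥ 55 → Credit

Credit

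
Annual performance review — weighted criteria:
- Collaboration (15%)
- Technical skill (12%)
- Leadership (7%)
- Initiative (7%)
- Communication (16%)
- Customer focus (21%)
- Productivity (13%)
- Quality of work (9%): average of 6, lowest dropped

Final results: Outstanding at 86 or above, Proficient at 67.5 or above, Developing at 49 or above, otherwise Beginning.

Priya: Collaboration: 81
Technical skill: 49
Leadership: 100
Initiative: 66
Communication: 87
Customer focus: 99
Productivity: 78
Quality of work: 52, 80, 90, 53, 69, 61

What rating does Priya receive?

Quality of work: drop 52 → average of remaining 5 = 353/5 = 70.6
Weighted total:
  Collaboration 81 × 0.15 = 12.15
  Technical skill 49 × 0.12 = 5.88
  Leadership 100 × 0.07 = 7
  Initiative 66 × 0.07 = 4.62
  Communication 87 × 0.16 = 13.92
  Customer focus 99 × 0.21 = 20.79
  Productivity 78 × 0.13 = 10.14
  Quality of work 70.6 × 0.09 = 6.354
Sum = 80.854
80.854 is ≥ 67.5 and < 86 → Proficient

Proficient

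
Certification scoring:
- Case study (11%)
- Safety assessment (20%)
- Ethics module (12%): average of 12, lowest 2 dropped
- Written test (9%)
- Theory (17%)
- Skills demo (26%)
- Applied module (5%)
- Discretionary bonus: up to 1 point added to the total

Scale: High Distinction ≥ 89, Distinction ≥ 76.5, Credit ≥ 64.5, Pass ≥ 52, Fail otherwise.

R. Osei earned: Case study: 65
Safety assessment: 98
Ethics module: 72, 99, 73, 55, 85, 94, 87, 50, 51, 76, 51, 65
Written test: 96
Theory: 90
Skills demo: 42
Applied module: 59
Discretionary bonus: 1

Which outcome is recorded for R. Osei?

Ethics module: drop 50, 51 → average of remaining 10 = 757/10 = 75.7
Weighted total:
  Case study 65 × 0.11 = 7.15
  Safety assessment 98 × 0.2 = 19.6
  Ethics module 75.7 × 0.12 = 9.084
  Written test 96 × 0.09 = 8.64
  Theory 90 × 0.17 = 15.3
  Skills demo 42 × 0.26 = 10.92
  Applied module 59 × 0.05 = 2.95
Sum = 73.644
Discretionary bonus: 73.644 + 1 = 74.644
74.644 is ≥ 64.5 and < 76.5 → Credit

Credit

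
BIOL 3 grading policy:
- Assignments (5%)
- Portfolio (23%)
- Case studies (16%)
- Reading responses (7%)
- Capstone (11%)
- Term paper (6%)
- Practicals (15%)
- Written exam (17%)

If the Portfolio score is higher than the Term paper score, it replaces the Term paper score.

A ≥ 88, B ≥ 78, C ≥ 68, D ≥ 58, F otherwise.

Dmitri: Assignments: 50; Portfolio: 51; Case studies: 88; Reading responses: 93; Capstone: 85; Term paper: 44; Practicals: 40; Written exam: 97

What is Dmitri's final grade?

C

Portfolio (51) > Term paper (44), so Term paper counts as 51.
Weighted total:
  Assignments 50 × 0.05 = 2.5
  Portfolio 51 × 0.23 = 11.73
  Case studies 88 × 0.16 = 14.08
  Reading responses 93 × 0.07 = 6.51
  Capstone 85 × 0.11 = 9.35
  Term paper 51 × 0.06 = 3.06
  Practicals 40 × 0.15 = 6
  Written exam 97 × 0.17 = 16.49
Sum = 69.72
69.72 is ≥ 68 and < 78 → C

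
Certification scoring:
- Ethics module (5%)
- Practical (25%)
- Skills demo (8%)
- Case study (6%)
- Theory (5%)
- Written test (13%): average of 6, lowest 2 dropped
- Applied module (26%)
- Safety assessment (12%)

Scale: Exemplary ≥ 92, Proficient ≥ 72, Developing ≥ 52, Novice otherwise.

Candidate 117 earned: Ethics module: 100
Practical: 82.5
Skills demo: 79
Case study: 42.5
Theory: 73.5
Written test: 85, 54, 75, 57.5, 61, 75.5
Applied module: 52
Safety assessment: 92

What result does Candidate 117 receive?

Written test: drop 54, 57.5 → average of remaining 4 = 296.5/4 = 74.125
Weighted total:
  Ethics module 100 × 0.05 = 5
  Practical 82.5 × 0.25 = 20.625
  Skills demo 79 × 0.08 = 6.32
  Case study 42.5 × 0.06 = 2.55
  Theory 73.5 × 0.05 = 3.675
  Written test 74.125 × 0.13 = 9.63625
  Applied module 52 × 0.26 = 13.52
  Safety assessment 92 × 0.12 = 11.04
Sum = 72.36625
72.36625 is ≥ 72 and < 92 → Proficient

Proficient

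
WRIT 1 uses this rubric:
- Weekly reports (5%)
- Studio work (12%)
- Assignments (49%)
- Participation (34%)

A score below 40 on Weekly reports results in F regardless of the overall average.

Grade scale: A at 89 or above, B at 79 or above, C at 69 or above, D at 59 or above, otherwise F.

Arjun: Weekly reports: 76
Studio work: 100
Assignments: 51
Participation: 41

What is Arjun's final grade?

Weekly reports score 76 ≥ 40: minimum met.
Weighted total:
  Weekly reports 76 × 0.05 = 3.8
  Studio work 100 × 0.12 = 12
  Assignments 51 × 0.49 = 24.99
  Participation 41 × 0.34 = 13.94
Sum = 54.73
54.73 < 59 → F

F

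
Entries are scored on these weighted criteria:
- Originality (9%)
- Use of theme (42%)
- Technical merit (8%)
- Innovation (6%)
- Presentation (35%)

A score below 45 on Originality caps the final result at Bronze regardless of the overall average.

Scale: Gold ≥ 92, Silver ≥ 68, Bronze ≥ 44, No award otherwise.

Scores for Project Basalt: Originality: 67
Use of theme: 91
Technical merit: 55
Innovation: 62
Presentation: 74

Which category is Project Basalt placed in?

Originality score 67 ≥ 45: minimum met.
Weighted total:
  Originality 67 × 0.09 = 6.03
  Use of theme 91 × 0.42 = 38.22
  Technical merit 55 × 0.08 = 4.4
  Innovation 62 × 0.06 = 3.72
  Presentation 74 × 0.35 = 25.9
Sum = 78.27
78.27 is ≥ 68 and < 92 → Silver

Silver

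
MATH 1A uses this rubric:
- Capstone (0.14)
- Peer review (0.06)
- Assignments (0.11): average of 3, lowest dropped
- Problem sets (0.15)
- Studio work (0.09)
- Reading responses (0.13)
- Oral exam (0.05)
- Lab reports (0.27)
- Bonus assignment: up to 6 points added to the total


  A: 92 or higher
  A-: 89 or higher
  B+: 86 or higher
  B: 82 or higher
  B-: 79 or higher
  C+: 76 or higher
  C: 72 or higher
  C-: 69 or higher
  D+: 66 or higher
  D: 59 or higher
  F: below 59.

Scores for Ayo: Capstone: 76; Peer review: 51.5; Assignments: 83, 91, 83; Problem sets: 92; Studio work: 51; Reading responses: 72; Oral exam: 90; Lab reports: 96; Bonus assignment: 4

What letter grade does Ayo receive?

Assignments: drop 83 → average of remaining 2 = 174/2 = 87
Weighted total:
  Capstone 76 × 0.14 = 10.64
  Peer review 51.5 × 0.06 = 3.09
  Assignments 87 × 0.11 = 9.57
  Problem sets 92 × 0.15 = 13.8
  Studio work 51 × 0.09 = 4.59
  Reading responses 72 × 0.13 = 9.36
  Oral exam 90 × 0.05 = 4.5
  Lab reports 96 × 0.27 = 25.92
Sum = 81.47
Bonus assignment: 81.47 + 4 = 85.47
85.47 is ≥ 82 and < 86 → B

B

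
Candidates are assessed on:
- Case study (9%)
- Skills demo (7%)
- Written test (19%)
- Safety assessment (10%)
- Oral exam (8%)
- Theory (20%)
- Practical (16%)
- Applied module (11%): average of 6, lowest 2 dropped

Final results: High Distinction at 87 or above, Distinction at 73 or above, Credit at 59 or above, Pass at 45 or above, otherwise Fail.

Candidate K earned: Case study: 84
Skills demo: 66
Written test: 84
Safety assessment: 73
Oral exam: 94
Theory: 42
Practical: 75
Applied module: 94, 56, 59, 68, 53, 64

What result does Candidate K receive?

Credit

Applied module: drop 53, 56 → average of remaining 4 = 285/4 = 71.25
Weighted total:
  Case study 84 × 0.09 = 7.56
  Skills demo 66 × 0.07 = 4.62
  Written test 84 × 0.19 = 15.96
  Safety assessment 73 × 0.1 = 7.3
  Oral exam 94 × 0.08 = 7.52
  Theory 42 × 0.2 = 8.4
  Practical 75 × 0.16 = 12
  Applied module 71.25 × 0.11 = 7.8375
Sum = 71.1975
71.1975 is ≥ 59 and < 73 → Credit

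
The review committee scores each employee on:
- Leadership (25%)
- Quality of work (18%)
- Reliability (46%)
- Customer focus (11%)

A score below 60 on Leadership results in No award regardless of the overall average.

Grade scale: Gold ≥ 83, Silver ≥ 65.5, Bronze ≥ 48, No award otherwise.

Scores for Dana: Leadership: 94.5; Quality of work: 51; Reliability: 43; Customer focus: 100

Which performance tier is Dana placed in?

Bronze

Leadership score 94.5 ≥ 60: minimum met.
Weighted total:
  Leadership 94.5 × 0.25 = 23.625
  Quality of work 51 × 0.18 = 9.18
  Reliability 43 × 0.46 = 19.78
  Customer focus 100 × 0.11 = 11
Sum = 63.585
63.585 is ≥ 48 and < 65.5 → Bronze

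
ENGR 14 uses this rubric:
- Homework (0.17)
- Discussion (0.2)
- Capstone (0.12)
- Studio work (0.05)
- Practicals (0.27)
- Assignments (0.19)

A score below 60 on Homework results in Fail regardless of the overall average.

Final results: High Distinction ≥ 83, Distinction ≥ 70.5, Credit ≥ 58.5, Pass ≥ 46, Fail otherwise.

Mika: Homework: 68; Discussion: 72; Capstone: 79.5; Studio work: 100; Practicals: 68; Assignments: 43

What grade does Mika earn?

Homework score 68 ≥ 60: minimum met.
Weighted total:
  Homework 68 × 0.17 = 11.56
  Discussion 72 × 0.2 = 14.4
  Capstone 79.5 × 0.12 = 9.54
  Studio work 100 × 0.05 = 5
  Practicals 68 × 0.27 = 18.36
  Assignments 43 × 0.19 = 8.17
Sum = 67.03
67.03 is ≥ 58.5 and < 70.5 → Credit

Credit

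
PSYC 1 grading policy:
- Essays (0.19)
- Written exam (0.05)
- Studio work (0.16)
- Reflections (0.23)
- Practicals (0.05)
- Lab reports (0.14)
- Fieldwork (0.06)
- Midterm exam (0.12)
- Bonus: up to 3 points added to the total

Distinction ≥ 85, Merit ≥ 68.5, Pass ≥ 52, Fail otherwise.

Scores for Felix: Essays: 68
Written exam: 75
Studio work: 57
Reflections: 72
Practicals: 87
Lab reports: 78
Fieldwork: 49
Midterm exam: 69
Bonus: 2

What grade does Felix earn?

Weighted total:
  Essays 68 × 0.19 = 12.92
  Written exam 75 × 0.05 = 3.75
  Studio work 57 × 0.16 = 9.12
  Reflections 72 × 0.23 = 16.56
  Practicals 87 × 0.05 = 4.35
  Lab reports 78 × 0.14 = 10.92
  Fieldwork 49 × 0.06 = 2.94
  Midterm exam 69 × 0.12 = 8.28
Sum = 68.84
Bonus: 68.84 + 2 = 70.84
70.84 is ≥ 68.5 and < 85 → Merit

Merit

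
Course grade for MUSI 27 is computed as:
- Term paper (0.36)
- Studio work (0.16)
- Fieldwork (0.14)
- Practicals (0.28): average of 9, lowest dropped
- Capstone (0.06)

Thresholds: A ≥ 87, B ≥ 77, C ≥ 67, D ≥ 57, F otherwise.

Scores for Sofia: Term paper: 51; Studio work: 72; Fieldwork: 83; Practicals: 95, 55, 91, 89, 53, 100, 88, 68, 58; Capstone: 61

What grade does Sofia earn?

C

Practicals: drop 53 → average of remaining 8 = 644/8 = 80.5
Weighted total:
  Term paper 51 × 0.36 = 18.36
  Studio work 72 × 0.16 = 11.52
  Fieldwork 83 × 0.14 = 11.62
  Practicals 80.5 × 0.28 = 22.54
  Capstone 61 × 0.06 = 3.66
Sum = 67.7
67.7 is ≥ 67 and < 77 → C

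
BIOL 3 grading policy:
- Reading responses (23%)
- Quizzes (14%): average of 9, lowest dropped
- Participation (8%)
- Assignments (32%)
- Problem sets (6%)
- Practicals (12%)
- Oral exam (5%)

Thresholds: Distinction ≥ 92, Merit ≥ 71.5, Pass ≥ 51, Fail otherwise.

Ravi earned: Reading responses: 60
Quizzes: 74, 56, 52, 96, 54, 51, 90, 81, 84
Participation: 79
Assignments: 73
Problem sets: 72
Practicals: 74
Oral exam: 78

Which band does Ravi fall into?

Quizzes: drop 51 → average of remaining 8 = 587/8 = 73.375
Weighted total:
  Reading responses 60 × 0.23 = 13.8
  Quizzes 73.375 × 0.14 = 10.2725
  Participation 79 × 0.08 = 6.32
  Assignments 73 × 0.32 = 23.36
  Problem sets 72 × 0.06 = 4.32
  Practicals 74 × 0.12 = 8.88
  Oral exam 78 × 0.05 = 3.9
Sum = 70.8525
70.8525 is ≥ 51 and < 71.5 → Pass

Pass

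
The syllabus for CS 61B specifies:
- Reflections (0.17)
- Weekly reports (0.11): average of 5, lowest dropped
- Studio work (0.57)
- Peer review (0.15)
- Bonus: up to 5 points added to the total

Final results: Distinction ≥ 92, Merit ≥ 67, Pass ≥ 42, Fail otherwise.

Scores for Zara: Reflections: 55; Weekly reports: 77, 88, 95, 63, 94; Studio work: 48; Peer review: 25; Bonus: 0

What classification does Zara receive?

Pass

Weekly reports: drop 63 → average of remaining 4 = 354/4 = 88.5
Weighted total:
  Reflections 55 × 0.17 = 9.35
  Weekly reports 88.5 × 0.11 = 9.735
  Studio work 48 × 0.57 = 27.36
  Peer review 25 × 0.15 = 3.75
Sum = 50.195
Bonus: 50.195 + 0 = 50.195
50.195 is ≥ 42 and < 67 → Pass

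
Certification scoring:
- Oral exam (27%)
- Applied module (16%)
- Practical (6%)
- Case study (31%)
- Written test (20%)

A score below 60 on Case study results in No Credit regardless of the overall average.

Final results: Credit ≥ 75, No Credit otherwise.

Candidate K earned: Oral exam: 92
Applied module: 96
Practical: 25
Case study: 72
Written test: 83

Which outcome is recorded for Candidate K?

Credit

Case study score 72 ≥ 60: minimum met.
Weighted total:
  Oral exam 92 × 0.27 = 24.84
  Applied module 96 × 0.16 = 15.36
  Practical 25 × 0.06 = 1.5
  Case study 72 × 0.31 = 22.32
  Written test 83 × 0.2 = 16.6
Sum = 80.62
80.62 ≥ 75 → Credit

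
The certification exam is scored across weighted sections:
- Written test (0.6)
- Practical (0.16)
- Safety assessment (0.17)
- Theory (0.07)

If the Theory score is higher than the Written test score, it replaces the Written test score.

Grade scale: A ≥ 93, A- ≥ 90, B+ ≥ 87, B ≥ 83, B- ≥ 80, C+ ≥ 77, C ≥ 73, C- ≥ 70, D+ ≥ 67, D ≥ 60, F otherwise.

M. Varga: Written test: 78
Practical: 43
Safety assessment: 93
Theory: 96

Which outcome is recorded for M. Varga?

B+

Theory (96) > Written test (78), so Written test counts as 96.
Weighted total:
  Written test 96 × 0.6 = 57.6
  Practical 43 × 0.16 = 6.88
  Safety assessment 93 × 0.17 = 15.81
  Theory 96 × 0.07 = 6.72
Sum = 87.01
87.01 is ≥ 87 and < 90 → B+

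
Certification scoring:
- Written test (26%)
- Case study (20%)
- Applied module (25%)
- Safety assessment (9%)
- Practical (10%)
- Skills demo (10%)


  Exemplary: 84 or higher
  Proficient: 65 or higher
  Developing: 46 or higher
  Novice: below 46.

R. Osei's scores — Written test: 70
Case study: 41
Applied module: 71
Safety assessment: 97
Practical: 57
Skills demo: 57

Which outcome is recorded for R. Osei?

Developing

Weighted total:
  Written test 70 × 0.26 = 18.2
  Case study 41 × 0.2 = 8.2
  Applied module 71 × 0.25 = 17.75
  Safety assessment 97 × 0.09 = 8.73
  Practical 57 × 0.1 = 5.7
  Skills demo 57 × 0.1 = 5.7
Sum = 64.28
64.28 is ≥ 46 and < 65 → Developing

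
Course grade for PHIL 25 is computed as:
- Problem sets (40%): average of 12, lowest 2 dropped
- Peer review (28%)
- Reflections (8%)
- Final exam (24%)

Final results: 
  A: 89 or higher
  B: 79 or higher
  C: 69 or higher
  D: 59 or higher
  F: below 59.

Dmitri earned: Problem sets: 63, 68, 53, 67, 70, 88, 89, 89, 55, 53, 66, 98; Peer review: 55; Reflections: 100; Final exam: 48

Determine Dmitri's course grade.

Problem sets: drop 53, 53 → average of remaining 10 = 753/10 = 75.3
Weighted total:
  Problem sets 75.3 × 0.4 = 30.12
  Peer review 55 × 0.28 = 15.4
  Reflections 100 × 0.08 = 8
  Final exam 48 × 0.24 = 11.52
Sum = 65.04
65.04 is ≥ 59 and < 69 → D

D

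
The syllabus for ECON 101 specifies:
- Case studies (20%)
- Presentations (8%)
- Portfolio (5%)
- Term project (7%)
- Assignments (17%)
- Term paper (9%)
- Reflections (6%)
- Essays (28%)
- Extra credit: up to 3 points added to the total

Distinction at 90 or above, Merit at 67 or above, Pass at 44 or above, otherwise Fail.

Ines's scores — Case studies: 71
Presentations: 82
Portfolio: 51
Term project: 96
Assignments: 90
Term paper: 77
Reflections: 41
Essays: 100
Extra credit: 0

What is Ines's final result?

Weighted total:
  Case studies 71 × 0.2 = 14.2
  Presentations 82 × 0.08 = 6.56
  Portfolio 51 × 0.05 = 2.55
  Term project 96 × 0.07 = 6.72
  Assignments 90 × 0.17 = 15.3
  Term paper 77 × 0.09 = 6.93
  Reflections 41 × 0.06 = 2.46
  Essays 100 × 0.28 = 28
Sum = 82.72
Extra credit: 82.72 + 0 = 82.72
82.72 is ≥ 67 and < 90 → Merit

Merit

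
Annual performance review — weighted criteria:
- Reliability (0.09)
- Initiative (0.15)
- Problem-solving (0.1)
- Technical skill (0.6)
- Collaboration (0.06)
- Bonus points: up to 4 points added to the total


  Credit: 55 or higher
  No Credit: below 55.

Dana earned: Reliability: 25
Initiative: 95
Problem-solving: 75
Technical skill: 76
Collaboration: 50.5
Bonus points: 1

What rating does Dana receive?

Weighted total:
  Reliability 25 × 0.09 = 2.25
  Initiative 95 × 0.15 = 14.25
  Problem-solving 75 × 0.1 = 7.5
  Technical skill 76 × 0.6 = 45.6
  Collaboration 50.5 × 0.06 = 3.03
Sum = 72.63
Bonus points: 72.63 + 1 = 73.63
73.63 ≥ 55 → Credit

Credit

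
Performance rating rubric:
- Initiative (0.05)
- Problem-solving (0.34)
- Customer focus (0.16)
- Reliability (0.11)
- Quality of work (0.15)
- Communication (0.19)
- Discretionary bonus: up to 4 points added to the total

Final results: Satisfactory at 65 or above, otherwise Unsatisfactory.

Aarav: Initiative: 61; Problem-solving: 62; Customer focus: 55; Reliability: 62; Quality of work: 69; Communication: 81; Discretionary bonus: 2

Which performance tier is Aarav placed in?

Weighted total:
  Initiative 61 × 0.05 = 3.05
  Problem-solving 62 × 0.34 = 21.08
  Customer focus 55 × 0.16 = 8.8
  Reliability 62 × 0.11 = 6.82
  Quality of work 69 × 0.15 = 10.35
  Communication 81 × 0.19 = 15.39
Sum = 65.49
Discretionary bonus: 65.49 + 2 = 67.49
67.49 ≥ 65 → Satisfactory

Satisfactory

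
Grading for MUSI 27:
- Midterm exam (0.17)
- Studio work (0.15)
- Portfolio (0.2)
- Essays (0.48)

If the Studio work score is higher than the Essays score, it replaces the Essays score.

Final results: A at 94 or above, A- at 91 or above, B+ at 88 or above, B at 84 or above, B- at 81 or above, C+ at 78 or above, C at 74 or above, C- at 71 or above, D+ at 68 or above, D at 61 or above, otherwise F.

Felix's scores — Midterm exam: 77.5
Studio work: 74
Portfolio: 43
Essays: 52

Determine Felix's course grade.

Studio work (74) > Essays (52), so Essays counts as 74.
Weighted total:
  Midterm exam 77.5 × 0.17 = 13.175
  Studio work 74 × 0.15 = 11.1
  Portfolio 43 × 0.2 = 8.6
  Essays 74 × 0.48 = 35.52
Sum = 68.395
68.395 is ≥ 68 and < 71 → D+

D+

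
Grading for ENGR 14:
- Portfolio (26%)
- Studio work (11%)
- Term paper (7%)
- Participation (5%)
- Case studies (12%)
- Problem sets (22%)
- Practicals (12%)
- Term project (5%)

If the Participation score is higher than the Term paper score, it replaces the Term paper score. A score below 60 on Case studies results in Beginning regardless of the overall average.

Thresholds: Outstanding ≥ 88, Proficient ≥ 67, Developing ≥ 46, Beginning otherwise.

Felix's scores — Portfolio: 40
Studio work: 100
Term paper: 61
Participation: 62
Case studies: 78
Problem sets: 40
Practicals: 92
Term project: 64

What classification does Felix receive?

Developing

Participation (62) > Term paper (61), so Term paper counts as 62.
Case studies score 78 ≥ 60: minimum met.
Weighted total:
  Portfolio 40 × 0.26 = 10.4
  Studio work 100 × 0.11 = 11
  Term paper 62 × 0.07 = 4.34
  Participation 62 × 0.05 = 3.1
  Case studies 78 × 0.12 = 9.36
  Problem sets 40 × 0.22 = 8.8
  Practicals 92 × 0.12 = 11.04
  Term project 64 × 0.05 = 3.2
Sum = 61.24
61.24 is ≥ 46 and < 67 → Developing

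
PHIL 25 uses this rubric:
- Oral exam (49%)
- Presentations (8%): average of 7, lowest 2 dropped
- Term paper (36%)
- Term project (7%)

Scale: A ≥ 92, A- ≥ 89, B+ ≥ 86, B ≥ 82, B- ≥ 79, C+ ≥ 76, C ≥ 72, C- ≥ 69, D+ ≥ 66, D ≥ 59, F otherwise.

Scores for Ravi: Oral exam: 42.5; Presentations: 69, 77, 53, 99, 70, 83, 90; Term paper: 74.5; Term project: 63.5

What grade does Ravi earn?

Presentations: drop 53, 69 → average of remaining 5 = 419/5 = 83.8
Weighted total:
  Oral exam 42.5 × 0.49 = 20.825
  Presentations 83.8 × 0.08 = 6.704
  Term paper 74.5 × 0.36 = 26.82
  Term project 63.5 × 0.07 = 4.445
Sum = 58.794
58.794 < 59 → F

F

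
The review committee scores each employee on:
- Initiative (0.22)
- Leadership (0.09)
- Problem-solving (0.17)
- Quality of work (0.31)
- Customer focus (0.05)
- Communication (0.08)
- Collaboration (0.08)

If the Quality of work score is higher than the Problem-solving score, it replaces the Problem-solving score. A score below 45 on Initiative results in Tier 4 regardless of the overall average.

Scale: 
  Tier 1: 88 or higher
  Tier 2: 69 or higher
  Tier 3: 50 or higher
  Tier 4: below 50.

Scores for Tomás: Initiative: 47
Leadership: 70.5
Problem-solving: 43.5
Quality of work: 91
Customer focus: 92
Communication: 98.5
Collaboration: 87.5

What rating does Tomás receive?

Quality of work (91) > Problem-solving (43.5), so Problem-solving counts as 91.
Initiative score 47 ≥ 45: minimum met.
Weighted total:
  Initiative 47 × 0.22 = 10.34
  Leadership 70.5 × 0.09 = 6.345
  Problem-solving 91 × 0.17 = 15.47
  Quality of work 91 × 0.31 = 28.21
  Customer focus 92 × 0.05 = 4.6
  Communication 98.5 × 0.08 = 7.88
  Collaboration 87.5 × 0.08 = 7
Sum = 79.845
79.845 is ≥ 69 and < 88 → Tier 2

Tier 2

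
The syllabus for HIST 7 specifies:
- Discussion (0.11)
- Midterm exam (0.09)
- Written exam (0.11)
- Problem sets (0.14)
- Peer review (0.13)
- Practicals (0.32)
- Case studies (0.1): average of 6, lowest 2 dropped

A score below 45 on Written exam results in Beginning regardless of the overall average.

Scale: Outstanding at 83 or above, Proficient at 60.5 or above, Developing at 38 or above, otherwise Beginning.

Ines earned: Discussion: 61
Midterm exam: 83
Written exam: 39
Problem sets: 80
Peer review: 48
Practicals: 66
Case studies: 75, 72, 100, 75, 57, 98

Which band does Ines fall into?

Beginning

Case studies: drop 57, 72 → average of remaining 4 = 348/4 = 87
Written exam score 39 < 45: minimum not met.
Weighted total:
  Discussion 61 × 0.11 = 6.71
  Midterm exam 83 × 0.09 = 7.47
  Written exam 39 × 0.11 = 4.29
  Problem sets 80 × 0.14 = 11.2
  Peer review 48 × 0.13 = 6.24
  Practicals 66 × 0.32 = 21.12
  Case studies 87 × 0.1 = 8.7
Sum = 65.73
Because the Written exam minimum was not met, the result is Beginning.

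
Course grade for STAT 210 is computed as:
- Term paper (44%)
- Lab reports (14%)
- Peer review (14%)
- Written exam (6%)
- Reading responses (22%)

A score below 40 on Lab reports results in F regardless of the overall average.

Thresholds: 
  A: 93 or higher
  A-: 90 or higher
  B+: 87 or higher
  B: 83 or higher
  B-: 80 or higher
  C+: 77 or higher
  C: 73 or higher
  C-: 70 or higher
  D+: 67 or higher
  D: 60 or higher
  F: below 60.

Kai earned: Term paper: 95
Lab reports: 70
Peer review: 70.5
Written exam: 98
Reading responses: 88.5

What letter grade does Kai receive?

B

Lab reports score 70 ≥ 40: minimum met.
Weighted total:
  Term paper 95 × 0.44 = 41.8
  Lab reports 70 × 0.14 = 9.8
  Peer review 70.5 × 0.14 = 9.87
  Written exam 98 × 0.06 = 5.88
  Reading responses 88.5 × 0.22 = 19.47
Sum = 86.82
86.82 is ≥ 83 and < 87 → B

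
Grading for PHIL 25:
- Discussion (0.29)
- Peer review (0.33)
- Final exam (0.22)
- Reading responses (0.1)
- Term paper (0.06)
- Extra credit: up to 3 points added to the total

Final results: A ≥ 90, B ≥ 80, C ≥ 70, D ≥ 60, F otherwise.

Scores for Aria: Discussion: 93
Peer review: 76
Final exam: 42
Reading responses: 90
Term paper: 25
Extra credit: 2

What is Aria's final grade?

C

Weighted total:
  Discussion 93 × 0.29 = 26.97
  Peer review 76 × 0.33 = 25.08
  Final exam 42 × 0.22 = 9.24
  Reading responses 90 × 0.1 = 9
  Term paper 25 × 0.06 = 1.5
Sum = 71.79
Extra credit: 71.79 + 2 = 73.79
73.79 is ≥ 70 and < 80 → C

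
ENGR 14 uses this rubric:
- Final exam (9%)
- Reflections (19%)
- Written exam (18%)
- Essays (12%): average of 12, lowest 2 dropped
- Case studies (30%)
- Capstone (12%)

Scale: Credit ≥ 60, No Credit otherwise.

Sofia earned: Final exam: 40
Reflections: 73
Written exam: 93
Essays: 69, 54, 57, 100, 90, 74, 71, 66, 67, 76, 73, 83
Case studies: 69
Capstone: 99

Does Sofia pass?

Essays: drop 54, 57 → average of remaining 10 = 769/10 = 76.9
Weighted total:
  Final exam 40 × 0.09 = 3.6
  Reflections 73 × 0.19 = 13.87
  Written exam 93 × 0.18 = 16.74
  Essays 76.9 × 0.12 = 9.228
  Case studies 69 × 0.3 = 20.7
  Capstone 99 × 0.12 = 11.88
Sum = 76.018
76.018 ≥ 60 → Credit

Credit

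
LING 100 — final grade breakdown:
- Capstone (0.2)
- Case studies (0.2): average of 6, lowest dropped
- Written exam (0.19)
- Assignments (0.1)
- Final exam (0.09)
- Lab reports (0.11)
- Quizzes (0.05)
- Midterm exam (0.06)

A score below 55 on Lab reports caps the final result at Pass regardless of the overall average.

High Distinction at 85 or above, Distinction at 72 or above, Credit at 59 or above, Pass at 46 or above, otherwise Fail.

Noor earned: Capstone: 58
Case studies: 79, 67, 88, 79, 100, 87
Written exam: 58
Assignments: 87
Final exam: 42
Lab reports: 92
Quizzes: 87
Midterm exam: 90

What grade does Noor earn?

Case studies: drop 67 → average of remaining 5 = 433/5 = 86.6
Lab reports score 92 ≥ 55: minimum met.
Weighted total:
  Capstone 58 × 0.2 = 11.6
  Case studies 86.6 × 0.2 = 17.32
  Written exam 58 × 0.19 = 11.02
  Assignments 87 × 0.1 = 8.7
  Final exam 42 × 0.09 = 3.78
  Lab reports 92 × 0.11 = 10.12
  Quizzes 87 × 0.05 = 4.35
  Midterm exam 90 × 0.06 = 5.4
Sum = 72.29
72.29 is ≥ 72 and < 85 → Distinction

Distinction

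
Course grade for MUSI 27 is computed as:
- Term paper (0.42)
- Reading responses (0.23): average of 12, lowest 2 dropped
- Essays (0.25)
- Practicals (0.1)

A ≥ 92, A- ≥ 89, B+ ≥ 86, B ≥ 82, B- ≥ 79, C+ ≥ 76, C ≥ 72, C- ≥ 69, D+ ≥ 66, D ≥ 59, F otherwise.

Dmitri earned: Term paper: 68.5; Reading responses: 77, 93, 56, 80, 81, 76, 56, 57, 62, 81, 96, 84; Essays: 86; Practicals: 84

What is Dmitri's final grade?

C+

Reading responses: drop 56, 56 → average of remaining 10 = 787/10 = 78.7
Weighted total:
  Term paper 68.5 × 0.42 = 28.77
  Reading responses 78.7 × 0.23 = 18.101
  Essays 86 × 0.25 = 21.5
  Practicals 84 × 0.1 = 8.4
Sum = 76.771
76.771 is ≥ 76 and < 79 → C+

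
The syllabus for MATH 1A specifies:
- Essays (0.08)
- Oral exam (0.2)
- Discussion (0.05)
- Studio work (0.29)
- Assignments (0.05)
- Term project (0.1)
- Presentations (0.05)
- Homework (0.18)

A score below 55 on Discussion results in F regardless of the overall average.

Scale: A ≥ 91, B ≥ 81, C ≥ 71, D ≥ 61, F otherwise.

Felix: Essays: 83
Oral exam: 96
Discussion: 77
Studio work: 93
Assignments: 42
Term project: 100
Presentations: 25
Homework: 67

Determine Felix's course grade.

Discussion score 77 ≥ 55: minimum met.
Weighted total:
  Essays 83 × 0.08 = 6.64
  Oral exam 96 × 0.2 = 19.2
  Discussion 77 × 0.05 = 3.85
  Studio work 93 × 0.29 = 26.97
  Assignments 42 × 0.05 = 2.1
  Term project 100 × 0.1 = 10
  Presentations 25 × 0.05 = 1.25
  Homework 67 × 0.18 = 12.06
Sum = 82.07
82.07 is ≥ 81 and < 91 → B

B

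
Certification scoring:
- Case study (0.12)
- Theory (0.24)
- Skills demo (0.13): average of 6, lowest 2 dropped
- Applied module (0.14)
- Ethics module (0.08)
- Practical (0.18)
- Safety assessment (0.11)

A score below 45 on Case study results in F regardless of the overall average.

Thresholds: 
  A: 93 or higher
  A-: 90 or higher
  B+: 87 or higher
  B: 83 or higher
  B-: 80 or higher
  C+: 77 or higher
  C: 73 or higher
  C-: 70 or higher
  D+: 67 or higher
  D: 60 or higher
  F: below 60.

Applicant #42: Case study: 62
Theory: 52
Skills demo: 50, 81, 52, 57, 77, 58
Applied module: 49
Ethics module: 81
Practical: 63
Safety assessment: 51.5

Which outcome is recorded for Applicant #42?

F

Skills demo: drop 50, 52 → average of remaining 4 = 273/4 = 68.25
Case study score 62 ≥ 45: minimum met.
Weighted total:
  Case study 62 × 0.12 = 7.44
  Theory 52 × 0.24 = 12.48
  Skills demo 68.25 × 0.13 = 8.8725
  Applied module 49 × 0.14 = 6.86
  Ethics module 81 × 0.08 = 6.48
  Practical 63 × 0.18 = 11.34
  Safety assessment 51.5 × 0.11 = 5.665
Sum = 59.1375
59.1375 < 60 → F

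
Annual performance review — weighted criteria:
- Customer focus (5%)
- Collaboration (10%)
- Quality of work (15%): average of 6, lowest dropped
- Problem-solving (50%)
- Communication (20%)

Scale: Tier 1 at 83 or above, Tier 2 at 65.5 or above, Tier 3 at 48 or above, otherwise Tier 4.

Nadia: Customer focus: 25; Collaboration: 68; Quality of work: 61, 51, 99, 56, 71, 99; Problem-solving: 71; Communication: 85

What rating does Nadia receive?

Quality of work: drop 51 → average of remaining 5 = 386/5 = 77.2
Weighted total:
  Customer focus 25 × 0.05 = 1.25
  Collaboration 68 × 0.1 = 6.8
  Quality of work 77.2 × 0.15 = 11.58
  Problem-solving 71 × 0.5 = 35.5
  Communication 85 × 0.2 = 17
Sum = 72.13
72.13 is ≥ 65.5 and < 83 → Tier 2

Tier 2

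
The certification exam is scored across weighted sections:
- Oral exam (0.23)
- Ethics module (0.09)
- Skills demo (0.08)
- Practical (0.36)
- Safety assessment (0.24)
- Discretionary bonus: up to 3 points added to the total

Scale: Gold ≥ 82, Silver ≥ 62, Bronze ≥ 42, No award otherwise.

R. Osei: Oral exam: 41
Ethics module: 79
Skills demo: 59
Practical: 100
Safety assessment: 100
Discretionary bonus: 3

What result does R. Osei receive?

Weighted total:
  Oral exam 41 × 0.23 = 9.43
  Ethics module 79 × 0.09 = 7.11
  Skills demo 59 × 0.08 = 4.72
  Practical 100 × 0.36 = 36
  Safety assessment 100 × 0.24 = 24
Sum = 81.26
Discretionary bonus: 81.26 + 3 = 84.26
84.26 ≥ 82 → Gold

Gold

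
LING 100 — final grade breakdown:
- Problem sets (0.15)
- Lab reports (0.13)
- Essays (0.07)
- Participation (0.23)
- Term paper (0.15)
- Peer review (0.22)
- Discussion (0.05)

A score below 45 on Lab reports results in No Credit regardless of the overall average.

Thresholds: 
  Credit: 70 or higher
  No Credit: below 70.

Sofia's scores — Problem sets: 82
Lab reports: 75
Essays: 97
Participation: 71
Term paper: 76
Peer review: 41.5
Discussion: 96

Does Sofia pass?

Lab reports score 75 ≥ 45: minimum met.
Weighted total:
  Problem sets 82 × 0.15 = 12.3
  Lab reports 75 × 0.13 = 9.75
  Essays 97 × 0.07 = 6.79
  Participation 71 × 0.23 = 16.33
  Term paper 76 × 0.15 = 11.4
  Peer review 41.5 × 0.22 = 9.13
  Discussion 96 × 0.05 = 4.8
Sum = 70.5
70.5 ≥ 70 → Credit

Credit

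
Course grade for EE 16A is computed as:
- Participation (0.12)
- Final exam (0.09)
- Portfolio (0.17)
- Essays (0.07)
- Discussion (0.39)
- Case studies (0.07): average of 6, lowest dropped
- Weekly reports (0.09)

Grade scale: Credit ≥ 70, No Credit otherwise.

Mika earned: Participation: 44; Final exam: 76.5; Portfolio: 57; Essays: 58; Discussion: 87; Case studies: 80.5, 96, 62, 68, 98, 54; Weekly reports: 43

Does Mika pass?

No Credit

Case studies: drop 54 → average of remaining 5 = 404.5/5 = 80.9
Weighted total:
  Participation 44 × 0.12 = 5.28
  Final exam 76.5 × 0.09 = 6.885
  Portfolio 57 × 0.17 = 9.69
  Essays 58 × 0.07 = 4.06
  Discussion 87 × 0.39 = 33.93
  Case studies 80.9 × 0.07 = 5.663
  Weekly reports 43 × 0.09 = 3.87
Sum = 69.378
69.378 < 70 → No Credit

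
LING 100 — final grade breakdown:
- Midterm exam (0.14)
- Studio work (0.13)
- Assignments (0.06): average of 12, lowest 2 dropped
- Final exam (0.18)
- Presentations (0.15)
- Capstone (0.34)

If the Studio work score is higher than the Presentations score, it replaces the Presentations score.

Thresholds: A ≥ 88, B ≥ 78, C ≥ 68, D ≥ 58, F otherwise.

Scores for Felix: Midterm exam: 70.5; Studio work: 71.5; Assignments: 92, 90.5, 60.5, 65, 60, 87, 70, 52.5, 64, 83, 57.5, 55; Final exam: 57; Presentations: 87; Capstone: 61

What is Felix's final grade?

Assignments: drop 52.5, 55 → average of remaining 10 = 729.5/10 = 72.95
Studio work (71.5) ≤ Presentations (87), so Presentations stays at 87.
Weighted total:
  Midterm exam 70.5 × 0.14 = 9.87
  Studio work 71.5 × 0.13 = 9.295
  Assignments 72.95 × 0.06 = 4.377
  Final exam 57 × 0.18 = 10.26
  Presentations 87 × 0.15 = 13.05
  Capstone 61 × 0.34 = 20.74
Sum = 67.592
67.592 is ≥ 58 and < 68 → D

D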